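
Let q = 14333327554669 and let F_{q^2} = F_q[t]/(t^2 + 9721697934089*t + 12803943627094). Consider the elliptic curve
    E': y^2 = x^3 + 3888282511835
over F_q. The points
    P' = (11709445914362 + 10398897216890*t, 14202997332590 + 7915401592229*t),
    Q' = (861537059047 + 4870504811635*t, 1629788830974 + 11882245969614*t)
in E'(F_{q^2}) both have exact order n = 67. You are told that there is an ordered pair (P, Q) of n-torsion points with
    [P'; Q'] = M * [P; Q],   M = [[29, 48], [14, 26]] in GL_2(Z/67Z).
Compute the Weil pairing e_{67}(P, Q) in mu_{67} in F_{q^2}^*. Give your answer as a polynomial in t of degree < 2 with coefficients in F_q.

5986010605392 + 11265794739832*t

e_{67} is bilinear + alternating on E[67], so e_{67}(29*P + 48*Q, 14*P + 26*Q) = e_{67}(P,Q)^(29*26-48*14).
Hence e(P,Q) = e(P',Q')^{9} where 9 = 15^{-1} mod 67.
Build f_{67,P'} and f_{67,Q'} via the 7-bit ladder of 67=1000011_2; evaluate at shifted divisors; quotient in F_{14333327554669^2}.
f_P(D_Q)/f_Q(D_P) = 14331221837919 + 1282787736012*t.
e_{67}(P,Q) = (14331221837919 + 1282787736012*t)^{9} = 5986010605392 + 11265794739832*t.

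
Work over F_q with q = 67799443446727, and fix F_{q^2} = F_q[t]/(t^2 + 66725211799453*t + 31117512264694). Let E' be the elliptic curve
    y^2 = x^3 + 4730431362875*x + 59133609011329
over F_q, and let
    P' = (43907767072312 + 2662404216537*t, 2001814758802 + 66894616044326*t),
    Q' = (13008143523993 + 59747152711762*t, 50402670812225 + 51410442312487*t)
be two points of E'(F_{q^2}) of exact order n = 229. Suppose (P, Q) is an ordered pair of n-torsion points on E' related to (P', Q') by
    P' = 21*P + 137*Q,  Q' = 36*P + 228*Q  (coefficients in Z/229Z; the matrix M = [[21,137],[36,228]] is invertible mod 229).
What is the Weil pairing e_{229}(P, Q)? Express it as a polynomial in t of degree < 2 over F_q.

The 229-Weil pairing on E[229] over F_{67799443446727} is alternating-bilinear: e_{229}(P',Q') = e_{229}(P,Q)^det(M).
21*228 - 137*36 = -144; reduced mod 229: det = 85, inverse 97.
n = 229 = (11100101)_2 (8 bits, wt 5); accumulate f_{229,P'}(Q'+S)/f_{229,P'}(S) along the 7-step ladder.
The quotient is 10233045591523 + 47452072150730*t.
(10233045591523 + 47452072150730*t)^{97} mod (67799443446727,f) = 17878420479330 + 61303295085309*t.

17878420479330 + 61303295085309*t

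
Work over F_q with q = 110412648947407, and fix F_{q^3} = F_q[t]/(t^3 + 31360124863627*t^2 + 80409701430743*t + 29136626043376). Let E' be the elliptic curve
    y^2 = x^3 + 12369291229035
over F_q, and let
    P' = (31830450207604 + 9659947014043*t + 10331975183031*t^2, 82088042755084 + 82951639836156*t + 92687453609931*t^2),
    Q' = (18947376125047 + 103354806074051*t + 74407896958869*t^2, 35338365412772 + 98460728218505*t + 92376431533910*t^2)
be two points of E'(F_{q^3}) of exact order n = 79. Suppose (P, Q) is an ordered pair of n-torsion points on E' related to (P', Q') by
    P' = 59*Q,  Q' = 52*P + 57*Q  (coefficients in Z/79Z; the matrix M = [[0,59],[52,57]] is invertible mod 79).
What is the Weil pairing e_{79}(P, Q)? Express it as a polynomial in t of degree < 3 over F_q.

79060307183279 + 69703824546419*t + 68385612889165*t^2

The 79-Weil pairing on E[79] over F_{110412648947407} is alternating-bilinear: e_{79}(P',Q') = e_{79}(P,Q)^det(M).
0*57 - 59*52 = -3068; reduced mod 79: det = 13, inverse 73.
Miller loop for e_{79} over F_{110412648947407^3}: bits of 79 = 1001111; 6 double steps + 4 add steps, l/v at each.
Result: e(P',Q') = 95036634126263 + 34409617485911*t + 106331450285845*t^2.
Raise to 73: e(P,Q) = 79060307183279 + 69703824546419*t + 68385612889165*t^2 in mu_{79}.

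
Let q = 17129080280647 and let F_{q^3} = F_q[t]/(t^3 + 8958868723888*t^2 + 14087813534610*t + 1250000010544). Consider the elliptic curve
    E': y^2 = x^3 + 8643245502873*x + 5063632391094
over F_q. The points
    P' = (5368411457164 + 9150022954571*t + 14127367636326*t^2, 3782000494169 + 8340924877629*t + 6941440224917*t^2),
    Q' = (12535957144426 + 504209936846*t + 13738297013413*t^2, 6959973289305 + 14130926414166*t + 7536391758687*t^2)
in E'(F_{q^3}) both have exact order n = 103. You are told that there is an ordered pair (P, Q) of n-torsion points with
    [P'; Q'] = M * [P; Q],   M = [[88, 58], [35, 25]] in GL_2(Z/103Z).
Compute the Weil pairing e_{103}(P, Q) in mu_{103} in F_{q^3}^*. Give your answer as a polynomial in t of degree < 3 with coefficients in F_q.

8375194031774 + 1909420871100*t + 8022285374214*t^2

e_{103} is bilinear + alternating on E[103], so e_{103}(88*P + 58*Q, 35*P + 25*Q) = e_{103}(P,Q)^(88*25-58*35).
So e_{103}(P,Q) = e_{103}(P',Q')^{20}, since 67*20 = 1 mod 103.
n = 103 = (1100111)_2 (7 bits, wt 5); accumulate f_{103,P'}(Q'+S)/f_{103,P'}(S) along the 6-step ladder.
So e_{103}(P',Q') = 16748494885576 + 9232208741569*t + 12125855370121*t^2.
e_{103}(P,Q) = (16748494885576 + 9232208741569*t + 12125855370121*t^2)^{20} = 8375194031774 + 1909420871100*t + 8022285374214*t^2.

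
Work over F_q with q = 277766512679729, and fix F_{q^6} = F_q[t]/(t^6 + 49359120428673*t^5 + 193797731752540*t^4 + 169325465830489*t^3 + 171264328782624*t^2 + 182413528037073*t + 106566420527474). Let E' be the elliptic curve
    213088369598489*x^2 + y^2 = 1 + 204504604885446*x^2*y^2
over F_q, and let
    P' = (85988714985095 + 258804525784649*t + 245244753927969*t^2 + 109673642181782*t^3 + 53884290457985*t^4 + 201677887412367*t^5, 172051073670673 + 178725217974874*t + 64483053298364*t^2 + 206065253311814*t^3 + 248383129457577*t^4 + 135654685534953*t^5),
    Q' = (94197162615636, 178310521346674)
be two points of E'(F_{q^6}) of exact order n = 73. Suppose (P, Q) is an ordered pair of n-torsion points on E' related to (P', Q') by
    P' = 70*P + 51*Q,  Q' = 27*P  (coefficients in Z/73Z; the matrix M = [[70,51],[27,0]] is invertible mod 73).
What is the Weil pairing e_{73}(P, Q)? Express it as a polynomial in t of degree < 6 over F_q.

e_{73} is bilinear + alternating on E[73], so e_{73}(70*P + 51*Q, 27*P) = e_{73}(P,Q)^(70*0-51*27).
det M = 70*0 - 51*27 = -1377 = 10 (mod 73); 10^{-1} = 22 (mod 73).
Map (x,y)_Ed via u=(1+y)/(1-y), v=(1+y)/((1-y)x) to Montgomery A=272551531101504,B=98947663420781; then to (a',b')=(132932566015577,0).
Miller loop for e_{73} over F_{277766512679729^6}: bits of 73 = 1001001; 6 double steps + 2 add steps, l/v at each.
Miller gives e_{73}(P',Q') = 126589893006334 + 267903526135552*t + 167653025973068*t^2 + 208122607697389*t^3 + 91663637540202*t^4 + 231300432207614*t^5 in F_{277766512679729^6}.
Finally e_{73}(P,Q) = 201147498218682 + 147673427268797*t + 38703794911516*t^2 + 248790143951476*t^3 + 36849382588267*t^4 + 19657150088852*t^5.

201147498218682 + 147673427268797*t + 38703794911516*t^2 + 248790143951476*t^3 + 36849382588267*t^4 + 19657150088852*t^5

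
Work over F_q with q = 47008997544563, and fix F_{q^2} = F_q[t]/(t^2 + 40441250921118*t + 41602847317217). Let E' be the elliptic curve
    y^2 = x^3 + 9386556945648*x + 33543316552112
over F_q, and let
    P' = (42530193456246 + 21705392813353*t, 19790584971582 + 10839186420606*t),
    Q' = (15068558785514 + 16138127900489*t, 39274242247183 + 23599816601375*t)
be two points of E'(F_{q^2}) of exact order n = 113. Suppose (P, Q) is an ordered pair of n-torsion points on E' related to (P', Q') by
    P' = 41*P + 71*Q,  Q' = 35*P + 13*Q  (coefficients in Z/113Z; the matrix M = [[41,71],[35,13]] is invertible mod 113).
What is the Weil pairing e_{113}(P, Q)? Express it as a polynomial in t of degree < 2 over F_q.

Under M = [[41,71],[35,13]] in GL_2(Z/113), e_{113}(P',Q') = e_{113}(P,Q)^(41*13-71*35 mod 113).
Hence e(P,Q) = e(P',Q')^{51} where 51 = 82^{-1} mod 113.
7-bit Miller (1110001) on E'/F_{47008997544563} with a'=9386556945648, b'=33543316552112: accumulate tangent/chord ratios at Q'+S and P'+S'.
Result: e(P',Q') = 38964510651574 + 46104059594290*t.
e_{113}(P,Q) = (38964510651574 + 46104059594290*t)^{51} = 6690406017513 + 42598255718137*t.

6690406017513 + 42598255718137*t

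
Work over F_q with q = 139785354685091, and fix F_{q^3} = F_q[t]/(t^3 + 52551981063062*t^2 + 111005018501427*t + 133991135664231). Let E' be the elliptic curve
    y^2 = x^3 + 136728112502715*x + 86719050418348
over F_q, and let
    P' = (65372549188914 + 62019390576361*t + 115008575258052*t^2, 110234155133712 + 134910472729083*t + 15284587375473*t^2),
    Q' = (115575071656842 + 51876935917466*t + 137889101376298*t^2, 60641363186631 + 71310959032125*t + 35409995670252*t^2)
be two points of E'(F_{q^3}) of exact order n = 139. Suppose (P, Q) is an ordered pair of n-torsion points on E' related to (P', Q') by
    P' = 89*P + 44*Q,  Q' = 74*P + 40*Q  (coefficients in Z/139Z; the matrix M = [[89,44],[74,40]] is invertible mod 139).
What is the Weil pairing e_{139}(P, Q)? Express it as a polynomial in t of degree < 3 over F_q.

Under M = [[89,44],[74,40]] in GL_2(Z/139), e_{139}(P',Q') = e_{139}(P,Q)^(89*40-44*74 mod 139).
89*40 - 44*74 = 304; reduced mod 139: det = 26, inverse 123.
8-bit Miller (10001011) on E'/F_{139785354685091} with a'=136728112502715, b'=86719050418348: accumulate tangent/chord ratios at Q'+S and P'+S'.
f_P(D_Q)/f_Q(D_P) = 16266952840586 + 139389576387594*t + 74156685972097*t^2.
Finally e_{139}(P,Q) = 41071244183611 + 60703293351961*t + 2384398084925*t^2.

41071244183611 + 60703293351961*t + 2384398084925*t^2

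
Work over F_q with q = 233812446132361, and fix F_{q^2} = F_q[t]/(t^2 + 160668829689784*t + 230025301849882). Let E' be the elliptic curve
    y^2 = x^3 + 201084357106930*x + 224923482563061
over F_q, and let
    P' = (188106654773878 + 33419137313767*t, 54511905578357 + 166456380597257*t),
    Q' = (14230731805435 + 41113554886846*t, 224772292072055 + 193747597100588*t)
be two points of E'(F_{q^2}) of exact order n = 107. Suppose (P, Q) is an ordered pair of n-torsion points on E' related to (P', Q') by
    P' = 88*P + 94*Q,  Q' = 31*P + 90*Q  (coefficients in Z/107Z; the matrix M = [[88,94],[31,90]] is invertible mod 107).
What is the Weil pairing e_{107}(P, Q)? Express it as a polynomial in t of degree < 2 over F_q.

191818422607193 + 213338773241791*t

Under M = [[88,94],[31,90]] in GL_2(Z/107), e_{107}(P',Q') = e_{107}(P,Q)^(88*90-94*31 mod 107).
So e_{107}(P,Q) = e_{107}(P',Q')^{93}, since 84*93 = 1 mod 107.
Build f_{107,P'} and f_{107,Q'} via the 7-bit ladder of 107=1101011_2; evaluate at shifted divisors; quotient in F_{233812446132361^2}.
So e_{107}(P',Q') = 35615444061549 + 70831537394021*t.
Thus e_{107}(P,Q) = 191818422607193 + 213338773241791*t.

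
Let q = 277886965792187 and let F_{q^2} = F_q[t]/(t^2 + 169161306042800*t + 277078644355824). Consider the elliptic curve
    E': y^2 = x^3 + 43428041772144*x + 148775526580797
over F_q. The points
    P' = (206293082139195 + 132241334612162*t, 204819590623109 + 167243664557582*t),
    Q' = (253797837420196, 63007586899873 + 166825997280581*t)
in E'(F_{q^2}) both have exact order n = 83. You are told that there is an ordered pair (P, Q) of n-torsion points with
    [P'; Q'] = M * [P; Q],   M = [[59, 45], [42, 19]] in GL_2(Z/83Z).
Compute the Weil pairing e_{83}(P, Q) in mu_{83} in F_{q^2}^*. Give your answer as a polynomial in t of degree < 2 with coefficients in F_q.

Alternating bilinearity on E[83] (values in mu_{83} in F_{277886965792187^2}) gives e(P',Q') = e(P,Q)^det(M).
Hence e(P,Q) = e(P',Q')^{49} where 49 = 61^{-1} mod 83.
Build f_{83,P'} and f_{83,Q'} via the 7-bit ladder of 83=1010011_2; evaluate at shifted divisors; quotient in F_{277886965792187^2}.
f_P(D_Q)/f_Q(D_P) = 9952608019687 + 261236268732556*t.
Finally e_{83}(P,Q) = 188609020651650 + 155147178246833*t.

188609020651650 + 155147178246833*t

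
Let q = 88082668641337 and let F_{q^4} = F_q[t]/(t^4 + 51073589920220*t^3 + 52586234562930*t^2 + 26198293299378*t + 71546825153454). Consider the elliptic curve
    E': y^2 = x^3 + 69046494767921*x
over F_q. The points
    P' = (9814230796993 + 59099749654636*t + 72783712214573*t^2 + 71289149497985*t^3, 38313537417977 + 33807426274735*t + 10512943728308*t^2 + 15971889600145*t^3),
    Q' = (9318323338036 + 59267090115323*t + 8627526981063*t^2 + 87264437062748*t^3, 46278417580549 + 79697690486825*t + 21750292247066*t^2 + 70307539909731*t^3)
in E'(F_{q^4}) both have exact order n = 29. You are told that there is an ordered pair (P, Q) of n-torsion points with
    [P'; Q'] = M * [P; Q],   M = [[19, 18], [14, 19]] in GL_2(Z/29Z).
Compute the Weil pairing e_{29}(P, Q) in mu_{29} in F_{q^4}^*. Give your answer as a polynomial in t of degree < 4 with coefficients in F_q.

3798555281211 + 33067073343386*t + 44989051170380*t^2 + 37492245085331*t^3

e_{29}(aP+bQ,cP+dQ) = e_{29}(P,Q)^(ad-bc); with (a,b,c,d)=(19,18,14,19) this gives the det-29 law.
So e_{29}(P,Q) = e_{29}(P',Q')^{4}, since 22*4 = 1 mod 29.
5-bit Miller (11101) on E'/F_{88082668641337} with a'=69046494767921, b'=0: accumulate tangent/chord ratios at Q'+S and P'+S'.
Result: e(P',Q') = 81529170178184 + 21108159463315*t + 31749402402193*t^2 + 72109007332781*t^3.
Hence e(P,Q) = 3798555281211 + 33067073343386*t + 44989051170380*t^2 + 37492245085331*t^3 in F_{88082668641337^4}^*.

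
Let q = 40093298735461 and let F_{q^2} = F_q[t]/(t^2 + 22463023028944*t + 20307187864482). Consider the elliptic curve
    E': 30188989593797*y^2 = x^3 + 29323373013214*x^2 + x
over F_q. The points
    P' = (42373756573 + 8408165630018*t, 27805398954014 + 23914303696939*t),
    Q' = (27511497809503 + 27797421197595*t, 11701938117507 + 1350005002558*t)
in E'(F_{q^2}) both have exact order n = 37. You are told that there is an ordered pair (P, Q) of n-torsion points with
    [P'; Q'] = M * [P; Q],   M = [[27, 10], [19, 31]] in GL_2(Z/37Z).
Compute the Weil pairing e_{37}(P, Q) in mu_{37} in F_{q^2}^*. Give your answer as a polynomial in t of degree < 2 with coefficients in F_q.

35782791412420 + 34048494922113*t

Under M = [[27,10],[19,31]] in GL_2(Z/37), e_{37}(P',Q') = e_{37}(P,Q)^(27*31-10*19 mod 37).
Inverting 18 mod 37: 35. Thus e_{37}(P,Q) = e(P',Q')^{35}.
Undo Montgomery via alpha=23670770045448, beta=8827299474557: (a',b')=(0,38014889851584) over F_{40093298735461}.
Run Miller on y^2=x^3+38014889851584 over F_{40093298735461}: ladder 100101 (6 bits); e = f_P(D_Q)/f_Q(D_P).
f_P(D_Q)/f_Q(D_P) = 9901230942870 + 10819464843227*t.
Raise to 35: e(P,Q) = 35782791412420 + 34048494922113*t in mu_{37}.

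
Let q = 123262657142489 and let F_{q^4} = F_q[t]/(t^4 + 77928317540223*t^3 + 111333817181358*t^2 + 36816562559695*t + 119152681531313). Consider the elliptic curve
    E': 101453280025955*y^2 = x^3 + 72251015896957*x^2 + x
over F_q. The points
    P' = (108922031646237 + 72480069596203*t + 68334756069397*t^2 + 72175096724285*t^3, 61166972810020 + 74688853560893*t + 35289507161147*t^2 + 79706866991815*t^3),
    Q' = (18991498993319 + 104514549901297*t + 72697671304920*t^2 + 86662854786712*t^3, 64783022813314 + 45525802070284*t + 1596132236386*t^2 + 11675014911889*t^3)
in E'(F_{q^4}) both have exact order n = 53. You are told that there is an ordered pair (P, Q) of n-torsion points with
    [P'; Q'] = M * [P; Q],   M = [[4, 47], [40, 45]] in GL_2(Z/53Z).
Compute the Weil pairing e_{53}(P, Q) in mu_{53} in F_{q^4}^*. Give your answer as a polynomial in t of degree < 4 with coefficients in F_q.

91589680226295 + 68382649678186*t + 28303501744845*t^2 + 57650404167624*t^3

The 53-Weil pairing on E[53] over F_{123262657142489} is alternating-bilinear: e_{53}(P',Q') = e_{53}(P,Q)^det(M).
4*45 - 47*40 = -1700; reduced mod 53: det = 49, inverse 13.
Set x_W=4469599285380*u+46104909416379, y_W=4469599285380*v; then E': y_W^2=x_W^3+56430063351071*x_W+69715178605123.
n = 53 = (110101)_2 (6 bits, wt 4); accumulate f_{53,P'}(Q'+S)/f_{53,P'}(S) along the 5-step ladder.
Miller gives e_{53}(P',Q') = 12037654184903 + 81840925778827*t + 16992428874471*t^2 + 123230139767568*t^3 in F_{123262657142489^4}.
Raise to 13: e(P,Q) = 91589680226295 + 68382649678186*t + 28303501744845*t^2 + 57650404167624*t^3 in mu_{53}.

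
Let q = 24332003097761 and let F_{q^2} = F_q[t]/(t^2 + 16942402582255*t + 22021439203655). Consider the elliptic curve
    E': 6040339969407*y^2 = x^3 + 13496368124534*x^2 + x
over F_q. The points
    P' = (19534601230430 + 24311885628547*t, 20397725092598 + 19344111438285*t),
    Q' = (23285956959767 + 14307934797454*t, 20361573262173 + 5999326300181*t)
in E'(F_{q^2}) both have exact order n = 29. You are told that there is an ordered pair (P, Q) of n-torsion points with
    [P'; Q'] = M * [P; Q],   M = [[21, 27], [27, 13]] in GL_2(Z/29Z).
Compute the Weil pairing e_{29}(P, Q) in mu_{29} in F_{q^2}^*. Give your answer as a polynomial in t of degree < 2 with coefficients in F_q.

2135542791367 + 15355255020479*t

Alternating bilinearity on E[29] (values in mu_{29} in F_{24332003097761^2}) gives e(P',Q') = e(P,Q)^det(M).
So e_{29}(P,Q) = e_{29}(P',Q')^{11}, since 8*11 = 1 mod 29.
Montgomery->Weierstrass: x_W = 3418592702978*x+20680420232083, y_W=3418592702978*y on F_{24332003097761}; lands on y^2=x^3+23585832599720*x+2214792086926.
Build f_{29,P'} and f_{29,Q'} via the 5-bit ladder of 29=11101_2; evaluate at shifted divisors; quotient in F_{24332003097761^2}.
Miller gives e_{29}(P',Q') = 17647845621119 + 21067353865674*t in F_{24332003097761^2}.
Hence e(P,Q) = 2135542791367 + 15355255020479*t in F_{24332003097761^2}^*.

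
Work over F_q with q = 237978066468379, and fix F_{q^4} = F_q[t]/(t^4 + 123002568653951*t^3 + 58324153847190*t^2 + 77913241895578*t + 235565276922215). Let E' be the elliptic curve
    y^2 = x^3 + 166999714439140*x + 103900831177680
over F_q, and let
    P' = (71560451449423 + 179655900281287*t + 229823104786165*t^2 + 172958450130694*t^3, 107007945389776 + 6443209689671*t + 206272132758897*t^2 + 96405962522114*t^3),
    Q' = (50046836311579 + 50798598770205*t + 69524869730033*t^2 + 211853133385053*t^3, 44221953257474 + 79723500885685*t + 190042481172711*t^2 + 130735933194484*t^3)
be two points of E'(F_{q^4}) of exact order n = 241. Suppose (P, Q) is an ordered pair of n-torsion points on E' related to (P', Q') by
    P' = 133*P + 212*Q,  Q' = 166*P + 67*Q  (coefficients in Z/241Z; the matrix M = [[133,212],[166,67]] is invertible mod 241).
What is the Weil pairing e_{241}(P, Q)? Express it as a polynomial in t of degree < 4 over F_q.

196598160999526 + 7600781142527*t + 64041124009611*t^2 + 2609538220358*t^3

Since e_{241}(P,P)=e_{241}(Q,Q)=1 and e_{241}(Q,P)=e_{241}(P,Q)^{-1}, expanding e_{241}(133*P + 212*Q,166*P + 67*Q) leaves e(P,Q)^det(M).
Hence e(P,Q) = e(P',Q')^{20} where 20 = 229^{-1} mod 241.
Miller loop for e_{241} over F_{237978066468379^4}: bits of 241 = 11110001; 7 double steps + 4 add steps, l/v at each.
Miller gives e_{241}(P',Q') = 184545280811241 + 85243348417320*t + 10891906855776*t^2 + 187229765027665*t^3 in F_{237978066468379^4}.
Finally e_{241}(P,Q) = 196598160999526 + 7600781142527*t + 64041124009611*t^2 + 2609538220358*t^3.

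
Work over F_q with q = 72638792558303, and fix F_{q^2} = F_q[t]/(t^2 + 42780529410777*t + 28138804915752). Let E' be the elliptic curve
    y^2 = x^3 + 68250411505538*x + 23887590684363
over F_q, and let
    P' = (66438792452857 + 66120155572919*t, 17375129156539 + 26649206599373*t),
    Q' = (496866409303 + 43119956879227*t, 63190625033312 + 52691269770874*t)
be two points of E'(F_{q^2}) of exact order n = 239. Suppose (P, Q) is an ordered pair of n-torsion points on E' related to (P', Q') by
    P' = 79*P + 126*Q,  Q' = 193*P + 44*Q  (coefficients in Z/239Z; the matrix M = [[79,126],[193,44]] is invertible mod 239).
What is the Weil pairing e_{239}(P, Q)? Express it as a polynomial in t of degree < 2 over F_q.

The 239-Weil pairing on E[239] over F_{72638792558303} is alternating-bilinear: e_{239}(P',Q') = e_{239}(P,Q)^det(M).
Hence e(P,Q) = e(P',Q')^{39} where 39 = 190^{-1} mod 239.
Miller loop for e_{239} over F_{72638792558303^2}: bits of 239 = 11101111; 7 double steps + 6 add steps, l/v at each.
So e_{239}(P',Q') = 12553946511053 + 67909290617407*t.
e_{239}(P,Q) = (12553946511053 + 67909290617407*t)^{39} = 50497135364199 + 41419034565171*t.

50497135364199 + 41419034565171*t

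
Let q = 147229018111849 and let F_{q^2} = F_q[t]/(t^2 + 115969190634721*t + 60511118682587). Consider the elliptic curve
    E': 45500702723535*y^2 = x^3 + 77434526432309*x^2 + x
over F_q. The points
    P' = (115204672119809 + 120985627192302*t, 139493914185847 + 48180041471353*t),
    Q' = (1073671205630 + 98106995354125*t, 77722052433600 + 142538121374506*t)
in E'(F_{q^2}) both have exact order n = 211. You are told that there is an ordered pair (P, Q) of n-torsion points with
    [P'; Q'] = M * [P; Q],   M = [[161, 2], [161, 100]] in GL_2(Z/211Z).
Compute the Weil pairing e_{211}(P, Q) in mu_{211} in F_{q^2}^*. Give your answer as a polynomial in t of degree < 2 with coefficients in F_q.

111065352115998 + 62198193297794*t

Since e_{211}(P,P)=e_{211}(Q,Q)=1 and e_{211}(Q,P)=e_{211}(P,Q)^{-1}, expanding e_{211}(161*P + 2*Q,161*P + 100*Q) leaves e(P,Q)^det(M).
So e_{211}(P,Q) = e_{211}(P',Q')^{202}, since 164*202 = 1 mod 211.
Undo Montgomery via alpha=124979181883951, beta=69858752074545: (a',b')=(89287772159023,112545932442671) over F_{147229018111849}.
Miller loop for e_{211} over F_{147229018111849^2}: bits of 211 = 11010011; 7 double steps + 4 add steps, l/v at each.
So e_{211}(P',Q') = 7409369750703 + 65645405739832*t.
Finally e_{211}(P,Q) = 111065352115998 + 62198193297794*t.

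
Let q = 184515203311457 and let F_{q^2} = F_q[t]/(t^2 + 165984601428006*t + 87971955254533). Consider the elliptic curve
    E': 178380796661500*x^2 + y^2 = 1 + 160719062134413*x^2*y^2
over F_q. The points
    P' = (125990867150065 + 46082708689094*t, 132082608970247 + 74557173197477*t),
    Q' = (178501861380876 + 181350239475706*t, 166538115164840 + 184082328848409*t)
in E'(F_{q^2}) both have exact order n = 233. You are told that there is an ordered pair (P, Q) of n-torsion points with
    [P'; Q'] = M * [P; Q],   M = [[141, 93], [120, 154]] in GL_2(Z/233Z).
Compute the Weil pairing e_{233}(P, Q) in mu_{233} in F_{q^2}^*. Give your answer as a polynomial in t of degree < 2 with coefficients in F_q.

Under M = [[141,93],[120,154]] in GL_2(Z/233), e_{233}(P',Q') = e_{233}(P,Q)^(141*154-93*120 mod 233).
Hence e(P,Q) = e(P',Q')^{206} where 206 = 69^{-1} mod 233.
Edwards a_E,d_E -> Montgomery A=180784057283706,B=17189937459922 -> Weierstrass 165470893359737,42164159870555 via alpha=87269177017895,beta=50544234459636.
Miller loop for e_{233} over F_{184515203311457^2}: bits of 233 = 11101001; 7 double steps + 4 add steps, l/v at each.
Miller gives e_{233}(P',Q') = 61471386812935 + 77292382328736*t in F_{184515203311457^2}.
Hence e(P,Q) = 114876932879765 + 98421790395208*t in F_{184515203311457^2}^*.

114876932879765 + 98421790395208*t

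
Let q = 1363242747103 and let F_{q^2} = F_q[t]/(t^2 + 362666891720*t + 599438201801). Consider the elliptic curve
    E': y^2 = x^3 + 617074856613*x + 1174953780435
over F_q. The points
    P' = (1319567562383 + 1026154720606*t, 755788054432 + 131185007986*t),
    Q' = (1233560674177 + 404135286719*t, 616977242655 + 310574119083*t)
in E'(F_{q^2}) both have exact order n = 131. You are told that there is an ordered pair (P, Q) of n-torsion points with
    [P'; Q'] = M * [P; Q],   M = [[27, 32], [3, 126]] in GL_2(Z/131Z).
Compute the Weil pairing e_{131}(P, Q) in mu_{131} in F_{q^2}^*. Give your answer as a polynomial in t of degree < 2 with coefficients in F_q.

125038738556 + 654610178604*t

Alternating bilinearity on E[131] (values in mu_{131} in F_{1363242747103^2}) gives e(P',Q') = e(P,Q)^det(M).
So e_{131}(P,Q) = e_{131}(P',Q')^{93}, since 31*93 = 1 mod 131.
n = 131 = (10000011)_2 (8 bits, wt 3); accumulate f_{131,P'}(Q'+S)/f_{131,P'}(S) along the 7-step ladder.
e_{131}(P',Q') = 752264845102 + 678133155574*t.
Finally e_{131}(P,Q) = 125038738556 + 654610178604*t.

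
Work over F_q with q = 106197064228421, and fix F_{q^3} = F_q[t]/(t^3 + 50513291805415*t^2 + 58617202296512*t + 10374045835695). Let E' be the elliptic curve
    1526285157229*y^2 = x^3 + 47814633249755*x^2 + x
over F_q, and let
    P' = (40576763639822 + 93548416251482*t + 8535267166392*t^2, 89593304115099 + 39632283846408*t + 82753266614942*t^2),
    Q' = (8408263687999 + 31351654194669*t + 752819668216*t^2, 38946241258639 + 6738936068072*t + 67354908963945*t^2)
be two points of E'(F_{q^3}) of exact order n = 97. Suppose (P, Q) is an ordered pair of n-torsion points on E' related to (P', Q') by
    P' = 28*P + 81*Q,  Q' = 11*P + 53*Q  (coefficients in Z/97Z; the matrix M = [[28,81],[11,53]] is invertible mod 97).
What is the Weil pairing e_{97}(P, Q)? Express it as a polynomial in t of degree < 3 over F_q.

5117631355438 + 81651840199317*t + 17030675467949*t^2

The 97-Weil pairing on E[97] over F_{106197064228421} is alternating-bilinear: e_{97}(P',Q') = e_{97}(P,Q)^det(M).
det M = 28*53 - 81*11 = 593 = 11 (mod 97); 11^{-1} = 53 (mod 97).
Montgomery->Weierstrass: x_W = 18900634930160*x+42986159529484, y_W=18900634930160*y on F_{106197064228421}; lands on y^2=x^3+63519814924167*x+39539559942640.
Miller loop for e_{97} over F_{106197064228421^3}: bits of 97 = 1100001; 6 double steps + 2 add steps, l/v at each.
Result: e(P',Q') = 37926088506581 + 87746528233917*t + 57144573776286*t^2.
Thus e_{97}(P,Q) = 5117631355438 + 81651840199317*t + 17030675467949*t^2.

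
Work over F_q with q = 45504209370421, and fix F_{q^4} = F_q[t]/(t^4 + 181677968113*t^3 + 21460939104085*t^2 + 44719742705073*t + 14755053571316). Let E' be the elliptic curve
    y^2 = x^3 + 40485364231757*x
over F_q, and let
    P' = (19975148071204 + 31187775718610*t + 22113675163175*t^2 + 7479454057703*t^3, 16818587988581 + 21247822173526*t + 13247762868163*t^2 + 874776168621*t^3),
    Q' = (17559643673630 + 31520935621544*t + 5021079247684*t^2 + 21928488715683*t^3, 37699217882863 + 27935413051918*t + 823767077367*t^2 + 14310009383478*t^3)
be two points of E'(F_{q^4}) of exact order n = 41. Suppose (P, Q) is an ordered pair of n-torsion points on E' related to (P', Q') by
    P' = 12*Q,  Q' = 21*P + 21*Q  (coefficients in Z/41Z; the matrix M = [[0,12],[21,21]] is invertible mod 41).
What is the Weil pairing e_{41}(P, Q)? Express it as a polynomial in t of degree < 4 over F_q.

e_{41} is bilinear + alternating on E[41], so e_{41}(12*Q, 21*P + 21*Q) = e_{41}(P,Q)^(0*21-12*21).
Hence e(P,Q) = e(P',Q')^{34} where 34 = 35^{-1} mod 41.
Double-and-add over 101001: 6-1 doublings, 3-1 additions; each step l_{T,T}/v_{2T} or l_{T,P'}/v at Q'+S for random S.
e_{41}(P',Q') = 36551837744551 + 10840563429033*t + 11718124323368*t^2 + 44247458463625*t^3.
(36551837744551 + 10840563429033*t + 11718124323368*t^2 + 44247458463625*t^3)^{34} mod (45504209370421,f) = 37946968188279 + 23852366346312*t + 43331924235063*t^2 + 20221148092295*t^3.

37946968188279 + 23852366346312*t + 43331924235063*t^2 + 20221148092295*t^3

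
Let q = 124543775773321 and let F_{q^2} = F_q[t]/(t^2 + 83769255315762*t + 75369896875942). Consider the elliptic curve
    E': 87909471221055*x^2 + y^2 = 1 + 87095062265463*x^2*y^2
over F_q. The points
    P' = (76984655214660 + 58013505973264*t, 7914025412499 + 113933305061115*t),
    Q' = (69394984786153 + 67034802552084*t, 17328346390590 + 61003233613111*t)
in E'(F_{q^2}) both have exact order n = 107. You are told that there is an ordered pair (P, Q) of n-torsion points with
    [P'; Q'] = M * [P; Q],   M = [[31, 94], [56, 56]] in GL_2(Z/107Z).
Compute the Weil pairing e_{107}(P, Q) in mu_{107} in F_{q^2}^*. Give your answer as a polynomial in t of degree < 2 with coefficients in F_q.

Since e_{107}(P,P)=e_{107}(Q,Q)=1 and e_{107}(Q,P)=e_{107}(P,Q)^{-1}, expanding e_{107}(31*P + 94*Q,56*P + 56*Q) leaves e(P,Q)^det(M).
31*56 - 94*56 = -3528; reduced mod 107: det = 3, inverse 36.
Edwards->Montgomery: u=(1+y)/(1-y), v=u/x -> 61254830849674v^2=u^3+17449686831671u^2+u; then x_W=203602238898u+29167422247753: y^2=x^3+100502002689184*x+15936370646506.
7-bit Miller (1101011) on E'/F_{124543775773321} with a'=100502002689184, b'=15936370646506: accumulate tangent/chord ratios at Q'+S and P'+S'.
f_P(D_Q)/f_Q(D_P) = 101568167821427 + 43461071733837*t.
Hence e(P,Q) = 97881164050726 + 93198665887076*t in F_{124543775773321^2}^*.

97881164050726 + 93198665887076*t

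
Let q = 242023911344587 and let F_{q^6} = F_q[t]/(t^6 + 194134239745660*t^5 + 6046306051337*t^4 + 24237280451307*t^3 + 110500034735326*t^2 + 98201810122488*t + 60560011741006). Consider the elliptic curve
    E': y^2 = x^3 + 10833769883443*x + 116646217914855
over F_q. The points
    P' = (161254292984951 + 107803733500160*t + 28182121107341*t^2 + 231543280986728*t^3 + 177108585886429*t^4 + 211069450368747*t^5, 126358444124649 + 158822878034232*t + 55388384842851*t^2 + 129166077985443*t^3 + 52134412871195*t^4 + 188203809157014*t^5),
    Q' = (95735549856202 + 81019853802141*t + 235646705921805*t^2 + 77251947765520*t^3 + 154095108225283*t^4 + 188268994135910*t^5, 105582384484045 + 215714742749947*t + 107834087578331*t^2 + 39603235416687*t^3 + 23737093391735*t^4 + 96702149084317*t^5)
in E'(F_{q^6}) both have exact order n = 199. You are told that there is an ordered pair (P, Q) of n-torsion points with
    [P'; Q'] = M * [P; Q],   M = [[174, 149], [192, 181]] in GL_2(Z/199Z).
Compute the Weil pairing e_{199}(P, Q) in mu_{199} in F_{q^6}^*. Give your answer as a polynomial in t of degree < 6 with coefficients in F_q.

209590442280807 + 39777979598743*t + 187959382802206*t^2 + 160903006571251*t^3 + 36452333708493*t^4 + 87075227919659*t^5

Under M = [[174,149],[192,181]] in GL_2(Z/199), e_{199}(P',Q') = e_{199}(P,Q)^(174*181-149*192 mod 199).
det(M) mod 199 = 100; its inverse in (Z/199)^* is 2 (check: 100*2 mod 199 = 1).
Miller loop for e_{199} over F_{242023911344587^6}: bits of 199 = 11000111; 7 double steps + 4 add steps, l/v at each.
f_P(D_Q)/f_Q(D_P) = 65450546689889 + 129323462532380*t + 155235202858292*t^2 + 84011051699458*t^3 + 204768021755643*t^4 + 84399110154793*t^5.
Raise to 2: e(P,Q) = 209590442280807 + 39777979598743*t + 187959382802206*t^2 + 160903006571251*t^3 + 36452333708493*t^4 + 87075227919659*t^5 in mu_{199}.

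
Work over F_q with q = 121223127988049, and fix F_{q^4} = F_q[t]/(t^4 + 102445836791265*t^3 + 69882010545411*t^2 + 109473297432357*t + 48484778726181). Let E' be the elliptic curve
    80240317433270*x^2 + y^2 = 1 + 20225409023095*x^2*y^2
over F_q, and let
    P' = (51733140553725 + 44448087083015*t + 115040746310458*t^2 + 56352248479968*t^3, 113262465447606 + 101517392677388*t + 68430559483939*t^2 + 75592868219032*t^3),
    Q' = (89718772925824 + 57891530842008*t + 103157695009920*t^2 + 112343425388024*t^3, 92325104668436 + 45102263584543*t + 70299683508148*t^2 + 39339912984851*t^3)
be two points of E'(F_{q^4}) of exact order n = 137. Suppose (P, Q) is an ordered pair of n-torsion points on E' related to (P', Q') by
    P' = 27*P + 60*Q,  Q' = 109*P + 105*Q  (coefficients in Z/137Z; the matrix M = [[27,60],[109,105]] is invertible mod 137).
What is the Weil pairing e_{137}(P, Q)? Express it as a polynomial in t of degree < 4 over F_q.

32070790802389 + 120585695086366*t + 101345017999234*t^2 + 104482401520342*t^3

Alternating bilinearity on E[137] (values in mu_{137} in F_{121223127988049^4}) gives e(P',Q') = e(P,Q)^det(M).
det M = 27*105 - 60*109 = -3705 = 131 (mod 137); 131^{-1} = 114 (mod 137).
Edwards a_E,d_E -> Montgomery A=23696496136660,B=30048265669823 -> Weierstrass 20686435206839,54262291896687 via alpha=77355851736752,beta=45309509099556.
8-bit Miller (10001001) on E'/F_{121223127988049} with a'=20686435206839, b'=54262291896687: accumulate tangent/chord ratios at Q'+S and P'+S'.
e_{137}(P',Q') = 96483610581931 + 82075951733535*t + 17328263063832*t^2 + 33759997702137*t^3.
Raise to 114: e(P,Q) = 32070790802389 + 120585695086366*t + 101345017999234*t^2 + 104482401520342*t^3 in mu_{137}.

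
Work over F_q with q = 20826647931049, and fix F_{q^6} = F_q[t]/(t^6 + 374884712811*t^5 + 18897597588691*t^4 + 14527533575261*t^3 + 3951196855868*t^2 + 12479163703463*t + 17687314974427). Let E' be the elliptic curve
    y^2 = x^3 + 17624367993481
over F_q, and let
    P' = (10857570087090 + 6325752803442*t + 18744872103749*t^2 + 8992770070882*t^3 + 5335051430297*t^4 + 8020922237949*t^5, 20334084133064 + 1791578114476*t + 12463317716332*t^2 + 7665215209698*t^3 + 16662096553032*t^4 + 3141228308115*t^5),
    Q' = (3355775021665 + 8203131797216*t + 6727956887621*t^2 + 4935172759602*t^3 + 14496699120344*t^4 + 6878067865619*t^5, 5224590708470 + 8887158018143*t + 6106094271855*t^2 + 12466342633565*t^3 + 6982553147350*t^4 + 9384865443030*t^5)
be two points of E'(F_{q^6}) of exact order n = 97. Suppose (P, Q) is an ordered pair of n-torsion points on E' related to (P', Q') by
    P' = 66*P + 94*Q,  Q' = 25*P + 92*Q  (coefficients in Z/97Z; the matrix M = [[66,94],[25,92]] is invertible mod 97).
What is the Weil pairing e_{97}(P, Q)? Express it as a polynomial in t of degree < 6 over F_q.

e_{97}(aP+bQ,cP+dQ) = e_{97}(P,Q)^(ad-bc); with (a,b,c,d)=(66,94,25,92) this gives the det-97 law.
det(M) mod 97 = 36; its inverse in (Z/97)^* is 62 (check: 36*62 mod 97 = 1).
Build f_{97,P'} and f_{97,Q'} via the 7-bit ladder of 97=1100001_2; evaluate at shifted divisors; quotient in F_{20826647931049^6}.
The quotient is 12666391455660 + 14008841916592*t + 15176587547420*t^2 + 9290781642014*t^3 + 2388921585100*t^4 + 15545577242243*t^5.
e_{97}(P,Q) = (12666391455660 + 14008841916592*t + 15176587547420*t^2 + 9290781642014*t^3 + 2388921585100*t^4 + 15545577242243*t^5)^{62} = 20407575734867 + 13444233724359*t + 8436310110844*t^2 + 6584845901808*t^3 + 5133697732637*t^4 + 13333300998094*t^5.

20407575734867 + 13444233724359*t + 8436310110844*t^2 + 6584845901808*t^3 + 5133697732637*t^4 + 13333300998094*t^5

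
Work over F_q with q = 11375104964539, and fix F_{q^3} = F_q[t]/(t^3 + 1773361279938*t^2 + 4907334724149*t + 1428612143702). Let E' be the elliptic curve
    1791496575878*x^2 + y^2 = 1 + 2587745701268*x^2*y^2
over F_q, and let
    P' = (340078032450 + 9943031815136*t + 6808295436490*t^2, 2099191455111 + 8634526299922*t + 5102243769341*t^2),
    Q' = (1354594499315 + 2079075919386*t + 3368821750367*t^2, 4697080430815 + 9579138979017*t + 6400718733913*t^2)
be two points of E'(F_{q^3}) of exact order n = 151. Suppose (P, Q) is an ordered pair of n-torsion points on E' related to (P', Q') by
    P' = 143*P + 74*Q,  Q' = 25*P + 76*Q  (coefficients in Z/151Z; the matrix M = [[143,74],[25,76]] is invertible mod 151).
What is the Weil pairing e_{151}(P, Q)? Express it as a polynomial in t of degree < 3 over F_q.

e_{151}(aP+bQ,cP+dQ) = e_{151}(P,Q)^(ad-bc); with (a,b,c,d)=(143,74,25,76) this gives the det-151 law.
143*76 - 74*25 = 9018; reduced mod 151: det = 109, inverse 133.
Edwards a_E,d_E -> Montgomery A=8657108275696,B=5469903779136 -> Weierstrass 3715434737491,6059007340531 via alpha=4521575367704,beta=5488490200922.
Miller loop for e_{151} over F_{11375104964539^3}: bits of 151 = 10010111; 7 double steps + 4 add steps, l/v at each.
The quotient is 11022933141305 + 976872645244*t + 8377047318255*t^2.
Hence e(P,Q) = 8981820772690 + 84290760331*t + 5384120124020*t^2 in F_{11375104964539^3}^*.

8981820772690 + 84290760331*t + 5384120124020*t^2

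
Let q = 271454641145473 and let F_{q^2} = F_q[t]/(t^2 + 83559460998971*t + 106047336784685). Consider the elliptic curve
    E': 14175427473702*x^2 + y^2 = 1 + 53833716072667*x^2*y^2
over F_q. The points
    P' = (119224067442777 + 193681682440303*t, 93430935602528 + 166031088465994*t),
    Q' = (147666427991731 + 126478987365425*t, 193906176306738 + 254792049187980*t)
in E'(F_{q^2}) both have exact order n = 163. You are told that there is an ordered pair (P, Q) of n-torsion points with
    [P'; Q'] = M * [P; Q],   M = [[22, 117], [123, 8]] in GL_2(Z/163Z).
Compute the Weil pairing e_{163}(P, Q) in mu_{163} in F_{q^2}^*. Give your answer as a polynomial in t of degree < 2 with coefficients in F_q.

Alternating bilinearity on E[163] (values in mu_{163} in F_{271454641145473^2}) gives e(P',Q') = e(P,Q)^det(M).
det(M) mod 163 = 129; its inverse in (Z/163)^* is 139 (check: 129*139 mod 163 = 1).
Map (x,y)_Ed via u=(1+y)/(1-y), v=(1+y)/((1-y)x) to Montgomery A=44366631839292,B=172009927860271; then to (a',b')=(16319979821092,52847140890732).
Build f_{163,P'} and f_{163,Q'} via the 8-bit ladder of 163=10100011_2; evaluate at shifted divisors; quotient in F_{271454641145473^2}.
The quotient is 201428699904882 + 64733662152920*t.
Thus e_{163}(P,Q) = 227565878043432 + 264067998806767*t.

227565878043432 + 264067998806767*t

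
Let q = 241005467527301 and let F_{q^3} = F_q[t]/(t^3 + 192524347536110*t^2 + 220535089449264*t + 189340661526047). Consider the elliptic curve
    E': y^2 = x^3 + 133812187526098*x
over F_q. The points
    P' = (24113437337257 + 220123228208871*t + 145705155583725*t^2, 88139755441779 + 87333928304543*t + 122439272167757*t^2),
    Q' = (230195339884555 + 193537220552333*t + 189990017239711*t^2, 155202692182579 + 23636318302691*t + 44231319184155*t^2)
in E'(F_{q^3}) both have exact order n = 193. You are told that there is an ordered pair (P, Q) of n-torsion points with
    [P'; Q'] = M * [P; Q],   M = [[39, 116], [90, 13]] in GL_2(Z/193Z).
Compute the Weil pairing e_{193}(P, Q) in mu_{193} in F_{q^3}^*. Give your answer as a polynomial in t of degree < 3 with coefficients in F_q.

37095898980444 + 197033016900210*t + 196832540467988*t^2

Under M = [[39,116],[90,13]] in GL_2(Z/193), e_{193}(P',Q') = e_{193}(P,Q)^(39*13-116*90 mod 193).
Inverting 103 mod 193: 15. Thus e_{193}(P,Q) = e(P',Q')^{15}.
Build f_{193,P'} and f_{193,Q'} via the 8-bit ladder of 193=11000001_2; evaluate at shifted divisors; quotient in F_{241005467527301^3}.
f_P(D_Q)/f_Q(D_P) = 118776644748059 + 99758502610418*t + 178834335555348*t^2.
(118776644748059 + 99758502610418*t + 178834335555348*t^2)^{15} mod (241005467527301,f) = 37095898980444 + 197033016900210*t + 196832540467988*t^2.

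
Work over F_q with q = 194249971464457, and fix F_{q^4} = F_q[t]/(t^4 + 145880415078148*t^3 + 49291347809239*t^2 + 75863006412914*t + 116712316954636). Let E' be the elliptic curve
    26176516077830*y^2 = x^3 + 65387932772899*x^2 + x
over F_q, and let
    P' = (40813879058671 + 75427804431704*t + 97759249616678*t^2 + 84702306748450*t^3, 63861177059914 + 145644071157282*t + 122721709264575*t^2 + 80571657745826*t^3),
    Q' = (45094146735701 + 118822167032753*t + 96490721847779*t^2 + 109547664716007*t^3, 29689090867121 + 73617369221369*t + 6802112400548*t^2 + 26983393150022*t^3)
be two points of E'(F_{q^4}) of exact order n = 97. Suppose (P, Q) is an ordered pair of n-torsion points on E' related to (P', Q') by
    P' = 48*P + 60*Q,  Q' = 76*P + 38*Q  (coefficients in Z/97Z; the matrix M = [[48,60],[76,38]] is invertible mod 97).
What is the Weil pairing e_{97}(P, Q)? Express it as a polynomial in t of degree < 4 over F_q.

Under M = [[48,60],[76,38]] in GL_2(Z/97), e_{97}(P',Q') = e_{97}(P,Q)^(48*38-60*76 mod 97).
Hence e(P,Q) = e(P',Q')^{63} where 63 = 77^{-1} mod 97.
Undo Montgomery via alpha=74829791579398, beta=96683314395291: (a',b')=(76186638788469,0) over F_{194249971464457}.
Run Miller on y^2=x^3+76186638788469*x over F_{194249971464457}: ladder 1100001 (7 bits); e = f_P(D_Q)/f_Q(D_P).
f_P(D_Q)/f_Q(D_P) = 48288753591993 + 10227237850780*t + 1060477255606*t^2 + 33731409296910*t^3.
(48288753591993 + 10227237850780*t + 1060477255606*t^2 + 33731409296910*t^3)^{63} mod (194249971464457,f) = 15021228099572 + 83719161650607*t + 151400686796809*t^2 + 53594212125542*t^3.

15021228099572 + 83719161650607*t + 151400686796809*t^2 + 53594212125542*t^3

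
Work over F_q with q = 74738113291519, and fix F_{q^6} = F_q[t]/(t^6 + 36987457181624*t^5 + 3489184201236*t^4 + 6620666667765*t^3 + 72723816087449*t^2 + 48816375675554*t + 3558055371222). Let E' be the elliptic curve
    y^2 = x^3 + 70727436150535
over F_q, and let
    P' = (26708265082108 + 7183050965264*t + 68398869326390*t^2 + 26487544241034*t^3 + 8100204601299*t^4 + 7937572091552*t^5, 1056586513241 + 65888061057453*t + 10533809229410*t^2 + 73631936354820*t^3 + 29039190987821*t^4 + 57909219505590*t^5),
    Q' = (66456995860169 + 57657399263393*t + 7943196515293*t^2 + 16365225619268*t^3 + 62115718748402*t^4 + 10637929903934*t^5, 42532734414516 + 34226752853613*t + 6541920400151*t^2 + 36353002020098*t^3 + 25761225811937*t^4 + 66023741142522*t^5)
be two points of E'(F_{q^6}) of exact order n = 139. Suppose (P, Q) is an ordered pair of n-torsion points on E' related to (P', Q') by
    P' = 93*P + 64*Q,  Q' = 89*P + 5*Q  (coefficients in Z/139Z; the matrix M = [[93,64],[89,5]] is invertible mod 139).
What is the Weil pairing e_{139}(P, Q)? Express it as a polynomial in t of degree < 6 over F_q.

21991467695853 + 40991299725874*t + 72950119759957*t^2 + 40999168405635*t^3 + 15281714959282*t^4 + 18962272092869*t^5

Alternating bilinearity on E[139] (values in mu_{139} in F_{74738113291519^6}) gives e(P',Q') = e(P,Q)^det(M).
Hence e(P,Q) = e(P',Q')^{30} where 30 = 51^{-1} mod 139.
8-bit Miller (10001011) on E'/F_{74738113291519} with a'=0, b'=70727436150535: accumulate tangent/chord ratios at Q'+S and P'+S'.
Miller gives e_{139}(P',Q') = 4733445422806 + 11069517356943*t + 8971324261650*t^2 + 15294567361327*t^3 + 71138593524319*t^4 + 40164598576695*t^5 in F_{74738113291519^6}.
Finally e_{139}(P,Q) = 21991467695853 + 40991299725874*t + 72950119759957*t^2 + 40999168405635*t^3 + 15281714959282*t^4 + 18962272092869*t^5.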